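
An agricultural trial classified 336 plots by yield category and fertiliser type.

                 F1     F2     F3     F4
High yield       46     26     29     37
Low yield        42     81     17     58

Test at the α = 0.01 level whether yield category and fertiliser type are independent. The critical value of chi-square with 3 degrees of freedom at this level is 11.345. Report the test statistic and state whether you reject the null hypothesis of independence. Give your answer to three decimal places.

Row totals: 138, 198. Column totals: 88, 107, 46, 95. Grand total N = 336.
Expected counts (row total × column total / N):
  High yield, F1: 138×88/336 = 36.1429
  High yield, F2: 138×107/336 = 43.9464
  High yield, F3: 138×46/336 = 18.8929
  High yield, F4: 138×95/336 = 39.0179
  Low yield, F1: 198×88/336 = 51.8571
  Low yield, F2: 198×107/336 = 63.0536
  Low yield, F3: 198×46/336 = 27.1071
  Low yield, F4: 198×95/336 = 55.9821
Contributions (O − E)²/E:
  (46 − 36.1429)²/36.1429 = 2.6883
  (26 − 43.9464)²/43.9464 = 7.3288
  (29 − 18.8929)²/18.8929 = 5.4070
  (37 − 39.0179)²/39.0179 = 0.1044
  (42 − 51.8571)²/51.8571 = 1.8737
  (81 − 63.0536)²/63.0536 = 5.1079
  (17 − 27.1071)²/27.1071 = 3.7685
  (58 − 55.9821)²/55.9821 = 0.0727
χ² = 2.6883 + 7.3288 + 5.4070 + 0.1044 + 1.8737 + 5.1079 + 3.7685 + 0.0727 = 26.351
df = (2−1)(4−1) = 3. Since 26.351 > 11.345, reject the null hypothesis of independence at α = 0.01.

26.351; reject H₀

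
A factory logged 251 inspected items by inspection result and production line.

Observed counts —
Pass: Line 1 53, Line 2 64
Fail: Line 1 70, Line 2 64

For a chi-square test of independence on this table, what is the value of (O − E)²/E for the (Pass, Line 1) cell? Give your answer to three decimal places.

0.328

Row total (Pass) = 117; column total (Line 1) = 123; N = 251.
Expected count E = 117 × 123 / 251 = 57.3347.
Contribution = (O − E)²/E = (53 − 57.3347)² / 57.3347 = 0.328.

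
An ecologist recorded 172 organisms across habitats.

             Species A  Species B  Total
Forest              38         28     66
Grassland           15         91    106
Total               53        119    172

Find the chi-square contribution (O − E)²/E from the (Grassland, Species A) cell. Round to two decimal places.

Row total (Grassland) = 106; column total (Species A) = 53; N = 172.
Expected count E = 106 × 53 / 172 = 32.663.
Contribution = (O − E)²/E = (15 − 32.663)² / 32.663 = 9.55.

9.55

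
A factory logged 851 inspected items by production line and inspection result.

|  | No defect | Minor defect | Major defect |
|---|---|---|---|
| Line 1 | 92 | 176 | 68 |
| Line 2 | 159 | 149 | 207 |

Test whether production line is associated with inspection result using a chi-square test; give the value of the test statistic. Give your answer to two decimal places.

Row totals: 336, 515. Column totals: 251, 325, 275. Grand total N = 851.
Expected counts (row total × column total / N):
  Line 1, No defect: 336×251/851 = 99.102
  Line 1, Minor defect: 336×325/851 = 128.320
  Line 1, Major defect: 336×275/851 = 108.578
  Line 2, No defect: 515×251/851 = 151.898
  Line 2, Minor defect: 515×325/851 = 196.680
  Line 2, Major defect: 515×275/851 = 166.422
Contributions (O − E)²/E:
  (92 − 99.102)²/99.102 = 0.5090
  (176 − 128.320)²/128.320 = 17.7165
  (68 − 108.578)²/108.578 = 15.1649
  (159 − 151.898)²/151.898 = 0.3321
  (149 − 196.680)²/196.680 = 11.5588
  (207 − 166.422)²/166.422 = 9.8940
χ² = 0.5090 + 17.7165 + 15.1649 + 0.3321 + 11.5588 + 9.8940 = 55.18

55.18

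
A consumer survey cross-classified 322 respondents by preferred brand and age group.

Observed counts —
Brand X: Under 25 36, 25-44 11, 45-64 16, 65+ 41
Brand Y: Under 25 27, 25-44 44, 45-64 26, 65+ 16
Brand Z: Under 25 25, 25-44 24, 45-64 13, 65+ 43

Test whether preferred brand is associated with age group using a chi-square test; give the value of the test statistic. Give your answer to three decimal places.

40.820

Row totals: 104, 113, 105. Column totals: 88, 79, 55, 100. Grand total N = 322.
Expected counts (row total × column total / N):
  Brand X, Under 25: 104×88/322 = 28.42236
  Brand X, 25-44: 104×79/322 = 25.51553
  Brand X, 45-64: 104×55/322 = 17.76398
  Brand X, 65+: 104×100/322 = 32.29814
  Brand Y, Under 25: 113×88/322 = 30.88199
  Brand Y, 25-44: 113×79/322 = 27.72360
  Brand Y, 45-64: 113×55/322 = 19.30124
  Brand Y, 65+: 113×100/322 = 35.09317
  Brand Z, Under 25: 105×88/322 = 28.69565
  Brand Z, 25-44: 105×79/322 = 25.76087
  Brand Z, 45-64: 105×55/322 = 17.93478
  Brand Z, 65+: 105×100/322 = 32.60870
Contributions (O − E)²/E:
  (36 − 28.42236)²/28.42236 = 2.0203
  (11 − 25.51553)²/25.51553 = 8.2577
  (16 − 17.76398)²/17.76398 = 0.1752
  (41 − 32.29814)²/32.29814 = 2.3445
  (27 − 30.88199)²/30.88199 = 0.4880
  (44 − 27.72360)²/27.72360 = 9.5558
  (26 − 19.30124)²/19.30124 = 2.3249
  (16 − 35.09317)²/35.09317 = 10.3880
  (25 − 28.69565)²/28.69565 = 0.4760
  (24 − 25.76087)²/25.76087 = 0.1204
  (13 − 17.93478)²/17.93478 = 1.3578
  (43 − 32.60870)²/32.60870 = 3.3114
χ² = 2.0203 + 8.2577 + 0.1752 + 2.3445 + 0.4880 + 9.5558 + 2.3249 + 10.3880 + 0.4760 + 0.1204 + 1.3578 + 3.3114 = 40.820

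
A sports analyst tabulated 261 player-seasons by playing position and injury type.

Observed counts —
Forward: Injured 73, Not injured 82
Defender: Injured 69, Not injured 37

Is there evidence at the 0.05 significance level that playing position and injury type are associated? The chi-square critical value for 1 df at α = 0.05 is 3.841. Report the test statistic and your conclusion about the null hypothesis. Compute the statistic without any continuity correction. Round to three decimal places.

Row totals: 155, 106. Column totals: 142, 119. Grand total N = 261.
Expected counts (row total × column total / N):
  Forward, Injured: 155×142/261 = 84.3295
  Forward, Not injured: 155×119/261 = 70.6705
  Defender, Injured: 106×142/261 = 57.6705
  Defender, Not injured: 106×119/261 = 48.3295
Contributions (O − E)²/E:
  (73 − 84.3295)²/84.3295 = 1.5221
  (82 − 70.6705)²/70.6705 = 1.8163
  (69 − 57.6705)²/57.6705 = 2.2257
  (37 − 48.3295)²/48.3295 = 2.6559
χ² = 1.5221 + 1.8163 + 2.2257 + 2.6559 = 8.220
df = (2−1)(2−1) = 1. Since 8.220 > 3.841, reject the null hypothesis of independence at α = 0.05.

8.220; reject H₀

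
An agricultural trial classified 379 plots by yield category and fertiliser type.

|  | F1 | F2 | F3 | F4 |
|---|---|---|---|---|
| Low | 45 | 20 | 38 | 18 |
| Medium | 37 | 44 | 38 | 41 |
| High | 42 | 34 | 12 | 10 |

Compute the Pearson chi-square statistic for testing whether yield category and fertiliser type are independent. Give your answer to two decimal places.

Row totals: 121, 160, 98. Column totals: 124, 98, 88, 69. Grand total N = 379.
Expected counts (row total × column total / N):
  Low, F1: 121×124/379 = 39.588
  Low, F2: 121×98/379 = 31.288
  Low, F3: 121×88/379 = 28.095
  Low, F4: 121×69/379 = 22.029
  Medium, F1: 160×124/379 = 52.348
  Medium, F2: 160×98/379 = 41.372
  Medium, F3: 160×88/379 = 37.150
  Medium, F4: 160×69/379 = 29.129
  High, F1: 98×124/379 = 32.063
  High, F2: 98×98/379 = 25.340
  High, F3: 98×88/379 = 22.755
  High, F4: 98×69/379 = 17.842
Contributions (O − E)²/E:
  (45 − 39.588)²/39.588 = 0.7399
  (20 − 31.288)²/31.288 = 4.0725
  (38 − 28.095)²/28.095 = 3.4920
  (18 − 22.029)²/22.029 = 0.7369
  (37 − 52.348)²/52.348 = 4.4999
  (44 − 41.372)²/41.372 = 0.1669
  (38 − 37.150)²/37.150 = 0.0194
  (41 − 29.129)²/29.129 = 4.8378
  (42 − 32.063)²/32.063 = 3.0797
  (34 − 25.340)²/25.340 = 2.9596
  (12 − 22.755)²/22.755 = 5.0833
  (10 − 17.842)²/17.842 = 3.4468
χ² = 0.7399 + 4.0725 + 3.4920 + 0.7369 + 4.4999 + 0.1669 + 0.0194 + 4.8378 + 3.0797 + 2.9596 + 5.0833 + 3.4468 = 33.13

33.13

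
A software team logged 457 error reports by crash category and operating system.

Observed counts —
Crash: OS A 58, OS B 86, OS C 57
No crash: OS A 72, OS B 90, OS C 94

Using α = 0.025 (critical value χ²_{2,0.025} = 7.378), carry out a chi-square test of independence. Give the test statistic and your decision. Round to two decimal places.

4.11; fail to reject H₀

Row totals: 201, 256. Column totals: 130, 176, 151. Grand total N = 457.
Expected counts (row total × column total / N):
  Crash, OS A: 201×130/457 = 57.177
  Crash, OS B: 201×176/457 = 77.409
  Crash, OS C: 201×151/457 = 66.414
  No crash, OS A: 256×130/457 = 72.823
  No crash, OS B: 256×176/457 = 98.591
  No crash, OS C: 256×151/457 = 84.586
Contributions (O − E)²/E:
  (58 − 57.177)²/57.177 = 0.0118
  (86 − 77.409)²/77.409 = 0.9534
  (57 − 66.414)²/66.414 = 1.3344
  (72 − 72.823)²/72.823 = 0.0093
  (90 − 98.591)²/98.591 = 0.7486
  (94 − 84.586)²/84.586 = 1.0477
χ² = 0.0118 + 0.9534 + 1.3344 + 0.0093 + 0.7486 + 1.0477 = 4.11
df = (2−1)(3−1) = 2. Since 4.11 < 7.378, fail to reject the null hypothesis of independence at α = 0.025.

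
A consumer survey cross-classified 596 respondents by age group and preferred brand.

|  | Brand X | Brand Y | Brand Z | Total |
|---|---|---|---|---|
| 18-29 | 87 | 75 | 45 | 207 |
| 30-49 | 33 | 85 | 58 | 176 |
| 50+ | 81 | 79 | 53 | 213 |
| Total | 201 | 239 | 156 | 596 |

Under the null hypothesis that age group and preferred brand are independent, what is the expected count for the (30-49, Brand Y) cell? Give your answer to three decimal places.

70.577

Row total (30-49) = 176; column total (Brand Y) = 239; grand total N = 596.
Expected count = (row total × column total) / N = 176 × 239 / 596 = 70.577.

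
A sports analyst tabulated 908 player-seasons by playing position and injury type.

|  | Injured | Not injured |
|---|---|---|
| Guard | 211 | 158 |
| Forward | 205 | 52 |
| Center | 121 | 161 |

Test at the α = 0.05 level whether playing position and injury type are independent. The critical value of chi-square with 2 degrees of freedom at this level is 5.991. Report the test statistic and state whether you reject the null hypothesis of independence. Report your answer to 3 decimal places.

76.583; reject H₀

Row totals: 369, 257, 282. Column totals: 537, 371. Grand total N = 908.
Expected counts (row total × column total / N):
  Guard, Injured: 369×537/908 = 218.2302
  Guard, Not injured: 369×371/908 = 150.7698
  Forward, Injured: 257×537/908 = 151.9923
  Forward, Not injured: 257×371/908 = 105.0077
  Center, Injured: 282×537/908 = 166.7775
  Center, Not injured: 282×371/908 = 115.2225
Contributions (O − E)²/E:
  (211 − 218.2302)²/218.2302 = 0.2395
  (158 − 150.7698)²/150.7698 = 0.3467
  (205 − 151.9923)²/151.9923 = 18.4866
  (52 − 105.0077)²/105.0077 = 26.7582
  (121 − 166.7775)²/166.7775 = 12.5651
  (161 − 115.2225)²/115.2225 = 18.1872
χ² = 0.2395 + 0.3467 + 18.4866 + 26.7582 + 12.5651 + 18.1872 = 76.583
df = (3−1)(2−1) = 2. Since 76.583 > 5.991, reject the null hypothesis of independence at α = 0.05.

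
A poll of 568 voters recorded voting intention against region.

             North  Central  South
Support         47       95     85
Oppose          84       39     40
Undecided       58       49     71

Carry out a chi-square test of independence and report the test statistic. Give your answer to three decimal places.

Row totals: 227, 163, 178. Column totals: 189, 183, 196. Grand total N = 568.
Expected counts (row total × column total / N):
  Support, North: 227×189/568 = 75.5335
  Support, Central: 227×183/568 = 73.1356
  Support, South: 227×196/568 = 78.3310
  Oppose, North: 163×189/568 = 54.2377
  Oppose, Central: 163×183/568 = 52.5158
  Oppose, South: 163×196/568 = 56.2465
  Undecided, North: 178×189/568 = 59.2289
  Undecided, Central: 178×183/568 = 57.3486
  Undecided, South: 178×196/568 = 61.4225
Contributions (O − E)²/E:
  (47 − 75.5335)²/75.5335 = 10.7788
  (95 − 73.1356)²/73.1356 = 6.5365
  (85 − 78.3310)²/78.3310 = 0.5678
  (84 − 54.2377)²/54.2377 = 16.3317
  (39 − 52.5158)²/52.5158 = 3.4785
  (40 − 56.2465)²/56.2465 = 4.6927
  (58 − 59.2289)²/59.2289 = 0.0255
  (49 − 57.3486)²/57.3486 = 1.2154
  (71 − 61.4225)²/61.4225 = 1.4934
χ² = 10.7788 + 6.5365 + 0.5678 + 16.3317 + 3.4785 + 4.6927 + 0.0255 + 1.2154 + 1.4934 = 45.120

45.120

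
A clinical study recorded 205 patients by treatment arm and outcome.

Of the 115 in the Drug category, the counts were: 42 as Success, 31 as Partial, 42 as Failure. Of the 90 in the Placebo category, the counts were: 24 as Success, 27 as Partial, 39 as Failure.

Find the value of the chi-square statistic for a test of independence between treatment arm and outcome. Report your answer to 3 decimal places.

Row totals: 115, 90. Column totals: 66, 58, 81. Grand total N = 205.
Expected counts (row total × column total / N):
  Drug, Success: 115×66/205 = 37.0244
  Drug, Partial: 115×58/205 = 32.5366
  Drug, Failure: 115×81/205 = 45.4390
  Placebo, Success: 90×66/205 = 28.9756
  Placebo, Partial: 90×58/205 = 25.4634
  Placebo, Failure: 90×81/205 = 35.5610
Contributions (O − E)²/E:
  (42 − 37.0244)²/37.0244 = 0.6687
  (31 − 32.5366)²/32.5366 = 0.0726
  (42 − 45.4390)²/45.4390 = 0.2603
  (24 − 28.9756)²/28.9756 = 0.8544
  (27 − 25.4634)²/25.4634 = 0.0927
  (39 − 35.5610)²/35.5610 = 0.3326
χ² = 0.6687 + 0.0726 + 0.2603 + 0.8544 + 0.0927 + 0.3326 = 2.281

2.281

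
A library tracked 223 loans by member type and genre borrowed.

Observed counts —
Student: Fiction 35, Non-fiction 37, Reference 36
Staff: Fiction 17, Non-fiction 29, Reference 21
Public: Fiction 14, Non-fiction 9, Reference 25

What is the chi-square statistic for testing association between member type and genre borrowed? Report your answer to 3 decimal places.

Row totals: 108, 67, 48. Column totals: 66, 75, 82. Grand total N = 223.
Expected counts (row total × column total / N):
  Student, Fiction: 108×66/223 = 31.9641
  Student, Non-fiction: 108×75/223 = 36.3229
  Student, Reference: 108×82/223 = 39.7130
  Staff, Fiction: 67×66/223 = 19.8296
  Staff, Non-fiction: 67×75/223 = 22.5336
  Staff, Reference: 67×82/223 = 24.6368
  Public, Fiction: 48×66/223 = 14.2063
  Public, Non-fiction: 48×75/223 = 16.1435
  Public, Reference: 48×82/223 = 17.6502
Contributions (O − E)²/E:
  (35 − 31.9641)²/31.9641 = 0.2883
  (37 − 36.3229)²/36.3229 = 0.0126
  (36 − 39.7130)²/39.7130 = 0.3472
  (17 − 19.8296)²/19.8296 = 0.4038
  (29 − 22.5336)²/22.5336 = 1.8556
  (21 − 24.6368)²/24.6368 = 0.5369
  (14 − 14.2063)²/14.2063 = 0.0030
  (9 − 16.1435)²/16.1435 = 3.1610
  (25 − 17.6502)²/17.6502 = 3.0606
χ² = 0.2883 + 0.0126 + 0.3472 + 0.4038 + 1.8556 + 0.5369 + 0.0030 + 3.1610 + 3.0606 = 9.669

9.669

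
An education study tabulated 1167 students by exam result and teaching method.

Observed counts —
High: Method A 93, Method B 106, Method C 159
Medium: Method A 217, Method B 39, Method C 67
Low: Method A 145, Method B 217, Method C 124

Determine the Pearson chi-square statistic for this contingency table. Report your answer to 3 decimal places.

Row totals: 358, 323, 486. Column totals: 455, 362, 350. Grand total N = 1167.
Expected counts (row total × column total / N):
  High, Method A: 358×455/1167 = 139.5801
  High, Method B: 358×362/1167 = 111.0506
  High, Method C: 358×350/1167 = 107.3693
  Medium, Method A: 323×455/1167 = 125.9340
  Medium, Method B: 323×362/1167 = 100.1937
  Medium, Method C: 323×350/1167 = 96.8723
  Low, Method A: 486×455/1167 = 189.4859
  Low, Method B: 486×362/1167 = 150.7558
  Low, Method C: 486×350/1167 = 145.7584
Contributions (O − E)²/E:
  (93 − 139.5801)²/139.5801 = 15.5445
  (106 − 111.0506)²/111.0506 = 0.2297
  (159 − 107.3693)²/107.3693 = 24.8277
  (217 − 125.9340)²/125.9340 = 65.8521
  (39 − 100.1937)²/100.1937 = 37.3743
  (67 − 96.8723)²/96.8723 = 9.2117
  (145 − 189.4859)²/189.4859 = 10.4440
  (217 − 150.7558)²/150.7558 = 29.1086
  (124 − 145.7584)²/145.7584 = 3.2480
χ² = 15.5445 + 0.2297 + 24.8277 + 65.8521 + 37.3743 + 9.2117 + 10.4440 + 29.1086 + 3.2480 = 195.841

195.841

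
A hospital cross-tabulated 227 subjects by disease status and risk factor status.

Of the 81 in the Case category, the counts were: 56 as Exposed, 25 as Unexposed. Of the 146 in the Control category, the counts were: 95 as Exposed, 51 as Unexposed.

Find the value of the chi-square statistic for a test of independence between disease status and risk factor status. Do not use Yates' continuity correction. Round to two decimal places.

0.39

Row totals: 81, 146. Column totals: 151, 76. Grand total N = 227.
Expected counts (row total × column total / N):
  Case, Exposed: 81×151/227 = 53.881
  Case, Unexposed: 81×76/227 = 27.119
  Control, Exposed: 146×151/227 = 97.119
  Control, Unexposed: 146×76/227 = 48.881
Contributions (O − E)²/E:
  (56 − 53.881)²/53.881 = 0.0833
  (25 − 27.119)²/27.119 = 0.1656
  (95 − 97.119)²/97.119 = 0.0462
  (51 − 48.881)²/48.881 = 0.0919
χ² = 0.0833 + 0.1656 + 0.0462 + 0.0919 = 0.39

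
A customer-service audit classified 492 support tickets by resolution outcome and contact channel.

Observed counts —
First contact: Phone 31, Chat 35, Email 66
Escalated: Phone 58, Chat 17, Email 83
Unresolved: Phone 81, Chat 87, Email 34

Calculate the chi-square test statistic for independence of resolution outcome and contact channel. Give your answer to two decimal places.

77.97

Row totals: 132, 158, 202. Column totals: 170, 139, 183. Grand total N = 492.
Expected counts (row total × column total / N):
  First contact, Phone: 132×170/492 = 45.610
  First contact, Chat: 132×139/492 = 37.293
  First contact, Email: 132×183/492 = 49.098
  Escalated, Phone: 158×170/492 = 54.593
  Escalated, Chat: 158×139/492 = 44.638
  Escalated, Email: 158×183/492 = 58.768
  Unresolved, Phone: 202×170/492 = 69.797
  Unresolved, Chat: 202×139/492 = 57.069
  Unresolved, Email: 202×183/492 = 75.134
Contributions (O − E)²/E:
  (31 − 45.610)²/45.610 = 4.6799
  (35 − 37.293)²/37.293 = 0.1410
  (66 − 49.098)²/49.098 = 5.8185
  (58 − 54.593)²/54.593 = 0.2126
  (17 − 44.638)²/44.638 = 17.1123
  (83 − 58.768)²/58.768 = 9.9917
  (81 − 69.797)²/69.797 = 1.7982
  (87 − 57.069)²/57.069 = 15.6979
  (34 − 75.134)²/75.134 = 22.5198
χ² = 4.6799 + 0.1410 + 5.8185 + 0.2126 + 17.1123 + 9.9917 + 1.7982 + 15.6979 + 22.5198 = 77.97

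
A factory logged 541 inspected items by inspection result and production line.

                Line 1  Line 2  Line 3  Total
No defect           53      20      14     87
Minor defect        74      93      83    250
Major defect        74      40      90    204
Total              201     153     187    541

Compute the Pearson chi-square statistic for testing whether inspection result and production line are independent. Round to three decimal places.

Grand total N = 541.
Expected counts (row total × column total / N):
  No defect, Line 1: 87×201/541 = 32.3235
  No defect, Line 2: 87×153/541 = 24.6044
  No defect, Line 3: 87×187/541 = 30.0721
  Minor defect, Line 1: 250×201/541 = 92.8835
  Minor defect, Line 2: 250×153/541 = 70.7024
  Minor defect, Line 3: 250×187/541 = 86.4140
  Major defect, Line 1: 204×201/541 = 75.7930
  Major defect, Line 2: 204×153/541 = 57.6932
  Major defect, Line 3: 204×187/541 = 70.5139
Contributions (O − E)²/E:
  (53 − 32.3235)²/32.3235 = 13.2262
  (20 − 24.6044)²/24.6044 = 0.8617
  (14 − 30.0721)²/30.0721 = 8.5898
  (74 − 92.8835)²/92.8835 = 3.8391
  (93 − 70.7024)²/70.7024 = 7.0321
  (83 − 86.4140)²/86.4140 = 0.1349
  (74 − 75.7930)²/75.7930 = 0.0424
  (40 − 57.6932)²/57.6932 = 5.4261
  (90 − 70.5139)²/70.5139 = 5.3849
χ² = 13.2262 + 0.8617 + 8.5898 + 3.8391 + 7.0321 + 0.1349 + 0.0424 + 5.4261 + 5.3849 = 44.537

44.537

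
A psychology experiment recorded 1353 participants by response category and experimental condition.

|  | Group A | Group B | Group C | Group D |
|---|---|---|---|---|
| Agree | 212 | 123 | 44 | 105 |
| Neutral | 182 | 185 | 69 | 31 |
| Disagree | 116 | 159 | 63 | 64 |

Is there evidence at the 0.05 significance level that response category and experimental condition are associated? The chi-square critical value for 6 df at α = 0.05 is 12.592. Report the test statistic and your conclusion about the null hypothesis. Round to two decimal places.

77.39; reject H₀

Row totals: 484, 467, 402. Column totals: 510, 467, 176, 200. Grand total N = 1353.
Expected counts (row total × column total / N):
  Agree, Group A: 484×510/1353 = 182.439
  Agree, Group B: 484×467/1353 = 167.057
  Agree, Group C: 484×176/1353 = 62.959
  Agree, Group D: 484×200/1353 = 71.545
  Neutral, Group A: 467×510/1353 = 176.031
  Neutral, Group B: 467×467/1353 = 161.189
  Neutral, Group C: 467×176/1353 = 60.748
  Neutral, Group D: 467×200/1353 = 69.032
  Disagree, Group A: 402×510/1353 = 151.530
  Disagree, Group B: 402×467/1353 = 138.754
  Disagree, Group C: 402×176/1353 = 52.293
  Disagree, Group D: 402×200/1353 = 59.424
Contributions (O − E)²/E:
  (212 − 182.439)²/182.439 = 4.7898
  (123 − 167.057)²/167.057 = 11.6189
  (44 − 62.959)²/62.959 = 5.7092
  (105 − 71.545)²/71.545 = 15.6438
  (182 − 176.031)²/176.031 = 0.2024
  (185 − 161.189)²/161.189 = 3.5174
  (69 − 60.748)²/60.748 = 1.1210
  (31 − 69.032)²/69.032 = 20.9531
  (116 − 151.530)²/151.530 = 8.3309
  (159 − 138.754)²/138.754 = 2.9542
  (63 − 52.293)²/52.293 = 2.1923
  (64 − 59.424)²/59.424 = 0.3524
χ² = 4.7898 + 11.6189 + 5.7092 + 15.6438 + 0.2024 + 3.5174 + 1.1210 + 20.9531 + 8.3309 + 2.9542 + 2.1923 + 0.3524 = 77.39
df = (3−1)(4−1) = 6. Since 77.39 > 12.592, reject the null hypothesis of independence at α = 0.05.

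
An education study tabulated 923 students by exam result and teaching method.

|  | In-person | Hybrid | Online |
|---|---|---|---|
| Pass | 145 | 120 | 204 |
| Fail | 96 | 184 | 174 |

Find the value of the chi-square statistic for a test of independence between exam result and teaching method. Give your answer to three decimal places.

Row totals: 469, 454. Column totals: 241, 304, 378. Grand total N = 923.
Expected counts (row total × column total / N):
  Pass, In-person: 469×241/923 = 122.4583
  Pass, Hybrid: 469×304/923 = 154.4702
  Pass, Online: 469×378/923 = 192.0715
  Fail, In-person: 454×241/923 = 118.5417
  Fail, Hybrid: 454×304/923 = 149.5298
  Fail, Online: 454×378/923 = 185.9285
Contributions (O − E)²/E:
  (145 − 122.4583)²/122.4583 = 4.1494
  (120 − 154.4702)²/154.4702 = 7.6921
  (204 − 192.0715)²/192.0715 = 0.7408
  (96 − 118.5417)²/118.5417 = 4.2865
  (184 − 149.5298)²/149.5298 = 7.9462
  (174 − 185.9285)²/185.9285 = 0.7653
χ² = 4.1494 + 7.6921 + 0.7408 + 4.2865 + 7.9462 + 0.7653 = 25.580

25.580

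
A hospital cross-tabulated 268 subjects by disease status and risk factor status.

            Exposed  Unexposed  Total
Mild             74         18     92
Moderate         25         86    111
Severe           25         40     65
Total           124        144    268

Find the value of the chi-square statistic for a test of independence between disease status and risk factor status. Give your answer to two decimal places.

69.97

Grand total N = 268.
Expected counts (row total × column total / N):
  Mild, Exposed: 92×124/268 = 42.567
  Mild, Unexposed: 92×144/268 = 49.433
  Moderate, Exposed: 111×124/268 = 51.358
  Moderate, Unexposed: 111×144/268 = 59.642
  Severe, Exposed: 65×124/268 = 30.075
  Severe, Unexposed: 65×144/268 = 34.925
Contributions (O − E)²/E:
  (74 − 42.567)²/42.567 = 23.2113
  (18 − 49.433)²/49.433 = 19.9873
  (25 − 51.358)²/51.358 = 13.5275
  (86 − 59.642)²/59.642 = 11.6486
  (25 − 30.075)²/30.075 = 0.8564
  (40 − 34.925)²/34.925 = 0.7375
χ² = 23.2113 + 19.9873 + 13.5275 + 11.6486 + 0.8564 + 0.7375 = 69.97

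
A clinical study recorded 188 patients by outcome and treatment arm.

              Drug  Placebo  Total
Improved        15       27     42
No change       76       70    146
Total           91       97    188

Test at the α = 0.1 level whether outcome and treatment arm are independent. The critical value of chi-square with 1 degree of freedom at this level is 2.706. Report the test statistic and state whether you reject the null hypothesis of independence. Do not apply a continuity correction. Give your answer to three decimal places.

Grand total N = 188.
Expected counts (row total × column total / N):
  Improved, Drug: 42×91/188 = 20.3298
  Improved, Placebo: 42×97/188 = 21.6702
  No change, Drug: 146×91/188 = 70.6702
  No change, Placebo: 146×97/188 = 75.3298
Contributions (O − E)²/E:
  (15 − 20.3298)²/20.3298 = 1.3973
  (27 − 21.6702)²/21.6702 = 1.3109
  (76 − 70.6702)²/70.6702 = 0.4020
  (70 − 75.3298)²/75.3298 = 0.3771
χ² = 1.3973 + 1.3109 + 0.4020 + 0.3771 = 3.487
df = (2−1)(2−1) = 1. Since 3.487 > 2.706, reject the null hypothesis of independence at α = 0.1.

3.487; reject H₀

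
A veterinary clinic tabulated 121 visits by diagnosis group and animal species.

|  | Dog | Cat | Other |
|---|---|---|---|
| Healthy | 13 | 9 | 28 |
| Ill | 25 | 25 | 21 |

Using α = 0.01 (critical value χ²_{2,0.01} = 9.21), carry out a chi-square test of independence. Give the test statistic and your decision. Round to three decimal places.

8.944; fail to reject H₀

Row totals: 50, 71. Column totals: 38, 34, 49. Grand total N = 121.
Expected counts (row total × column total / N):
  Healthy, Dog: 50×38/121 = 15.7025
  Healthy, Cat: 50×34/121 = 14.0496
  Healthy, Other: 50×49/121 = 20.2479
  Ill, Dog: 71×38/121 = 22.2975
  Ill, Cat: 71×34/121 = 19.9504
  Ill, Other: 71×49/121 = 28.7521
Contributions (O − E)²/E:
  (13 − 15.7025)²/15.7025 = 0.4651
  (9 − 14.0496)²/14.0496 = 1.8149
  (28 − 20.2479)²/20.2479 = 2.9680
  (25 − 22.2975)²/22.2975 = 0.3275
  (25 − 19.9504)²/19.9504 = 1.2781
  (21 − 28.7521)²/28.7521 = 2.0901
χ² = 0.4651 + 1.8149 + 2.9680 + 0.3275 + 1.2781 + 2.0901 = 8.944
df = (2−1)(3−1) = 2. Since 8.944 < 9.21, fail to reject the null hypothesis of independence at α = 0.01.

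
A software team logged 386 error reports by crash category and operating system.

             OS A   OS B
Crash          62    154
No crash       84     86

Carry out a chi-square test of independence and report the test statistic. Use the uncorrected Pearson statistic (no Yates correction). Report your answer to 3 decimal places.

17.346

Row totals: 216, 170. Column totals: 146, 240. Grand total N = 386.
Expected counts (row total × column total / N):
  Crash, OS A: 216×146/386 = 81.6995
  Crash, OS B: 216×240/386 = 134.3005
  No crash, OS A: 170×146/386 = 64.3005
  No crash, OS B: 170×240/386 = 105.6995
Contributions (O − E)²/E:
  (62 − 81.6995)²/81.6995 = 4.7500
  (154 − 134.3005)²/134.3005 = 2.8896
  (84 − 64.3005)²/64.3005 = 6.0353
  (86 − 105.6995)²/105.6995 = 3.6714
χ² = 4.7500 + 2.8896 + 6.0353 + 3.6714 = 17.346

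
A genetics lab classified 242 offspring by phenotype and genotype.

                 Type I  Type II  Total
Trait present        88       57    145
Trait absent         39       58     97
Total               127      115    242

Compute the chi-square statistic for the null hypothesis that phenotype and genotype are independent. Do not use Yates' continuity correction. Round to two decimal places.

9.78

Grand total N = 242.
Expected counts (row total × column total / N):
  Trait present, Type I: 145×127/242 = 76.095
  Trait present, Type II: 145×115/242 = 68.905
  Trait absent, Type I: 97×127/242 = 50.905
  Trait absent, Type II: 97×115/242 = 46.095
Contributions (O − E)²/E:
  (88 − 76.095)²/76.095 = 1.8625
  (57 − 68.905)²/68.905 = 2.0569
  (39 − 50.905)²/50.905 = 2.7842
  (58 − 46.095)²/46.095 = 3.0747
χ² = 1.8625 + 2.0569 + 2.7842 + 3.0747 = 9.78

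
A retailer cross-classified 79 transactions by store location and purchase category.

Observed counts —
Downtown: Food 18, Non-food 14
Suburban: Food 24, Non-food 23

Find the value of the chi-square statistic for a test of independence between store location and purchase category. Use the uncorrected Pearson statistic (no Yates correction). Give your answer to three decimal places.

Row totals: 32, 47. Column totals: 42, 37. Grand total N = 79.
Expected counts (row total × column total / N):
  Downtown, Food: 32×42/79 = 17.0127
  Downtown, Non-food: 32×37/79 = 14.9873
  Suburban, Food: 47×42/79 = 24.9873
  Suburban, Non-food: 47×37/79 = 22.0127
Contributions (O − E)²/E:
  (18 − 17.0127)²/17.0127 = 0.0573
  (14 − 14.9873)²/14.9873 = 0.0650
  (24 − 24.9873)²/24.9873 = 0.0390
  (23 − 22.0127)²/22.0127 = 0.0443
χ² = 0.0573 + 0.0650 + 0.0390 + 0.0443 = 0.206

0.206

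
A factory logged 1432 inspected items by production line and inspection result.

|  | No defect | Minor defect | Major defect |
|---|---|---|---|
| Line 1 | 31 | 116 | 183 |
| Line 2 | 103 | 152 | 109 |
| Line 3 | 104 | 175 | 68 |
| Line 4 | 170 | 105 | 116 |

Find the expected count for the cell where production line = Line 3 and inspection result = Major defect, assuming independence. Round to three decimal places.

115.344

Row total (Line 3) = 347; column total (Major defect) = 476; grand total N = 1432.
Expected count = (row total × column total) / N = 347 × 476 / 1432 = 115.344.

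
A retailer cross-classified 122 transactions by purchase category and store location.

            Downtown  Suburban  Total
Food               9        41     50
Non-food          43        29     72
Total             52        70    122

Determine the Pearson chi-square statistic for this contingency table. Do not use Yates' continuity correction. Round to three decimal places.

Grand total N = 122.
Expected counts (row total × column total / N):
  Food, Downtown: 50×52/122 = 21.3115
  Food, Suburban: 50×70/122 = 28.6885
  Non-food, Downtown: 72×52/122 = 30.6885
  Non-food, Suburban: 72×70/122 = 41.3115
Contributions (O − E)²/E:
  (9 − 21.3115)²/21.3115 = 7.1123
  (41 − 28.6885)²/28.6885 = 5.2834
  (43 − 30.6885)²/30.6885 = 4.9391
  (29 − 41.3115)²/41.3115 = 3.6690
χ² = 7.1123 + 5.2834 + 4.9391 + 3.6690 = 21.004

21.004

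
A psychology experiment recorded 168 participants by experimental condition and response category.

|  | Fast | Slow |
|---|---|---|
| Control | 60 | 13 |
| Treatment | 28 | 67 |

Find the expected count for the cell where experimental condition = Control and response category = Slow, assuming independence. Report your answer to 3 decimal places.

Row total (Control) = 73; column total (Slow) = 80; grand total N = 168.
Expected count = (row total × column total) / N = 73 × 80 / 168 = 34.762.

34.762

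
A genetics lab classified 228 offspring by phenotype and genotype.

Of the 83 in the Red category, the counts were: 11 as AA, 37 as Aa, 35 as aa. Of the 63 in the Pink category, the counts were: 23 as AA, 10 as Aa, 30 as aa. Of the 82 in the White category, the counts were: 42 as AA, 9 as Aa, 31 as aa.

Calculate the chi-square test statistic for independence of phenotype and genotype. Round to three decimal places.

Row totals: 83, 63, 82. Column totals: 76, 56, 96. Grand total N = 228.
Expected counts (row total × column total / N):
  Red, AA: 83×76/228 = 27.6667
  Red, Aa: 83×56/228 = 20.3860
  Red, aa: 83×96/228 = 34.9474
  Pink, AA: 63×76/228 = 21.0000
  Pink, Aa: 63×56/228 = 15.4737
  Pink, aa: 63×96/228 = 26.5263
  White, AA: 82×76/228 = 27.3333
  White, Aa: 82×56/228 = 20.1404
  White, aa: 82×96/228 = 34.5263
Contributions (O − E)²/E:
  (11 − 27.6667)²/27.6667 = 10.0402
  (37 − 20.3860)²/20.3860 = 13.5399
  (35 − 34.9474)²/34.9474 = 0.0001
  (23 − 21.0000)²/21.0000 = 0.1905
  (10 − 15.4737)²/15.4737 = 1.9363
  (30 − 26.5263)²/26.5263 = 0.4549
  (42 − 27.3333)²/27.3333 = 7.8700
  (9 − 20.1404)²/20.1404 = 6.1622
  (31 − 34.5263)²/34.5263 = 0.3602
χ² = 10.0402 + 13.5399 + 0.0001 + 0.1905 + 1.9363 + 0.4549 + 7.8700 + 6.1622 + 0.3602 = 40.554

40.554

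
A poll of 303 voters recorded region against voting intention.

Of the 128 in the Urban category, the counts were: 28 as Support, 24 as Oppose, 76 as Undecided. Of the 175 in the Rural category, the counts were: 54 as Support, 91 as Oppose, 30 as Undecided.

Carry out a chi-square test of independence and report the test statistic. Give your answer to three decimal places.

Row totals: 128, 175. Column totals: 82, 115, 106. Grand total N = 303.
Expected counts (row total × column total / N):
  Urban, Support: 128×82/303 = 34.6403
  Urban, Oppose: 128×115/303 = 48.5809
  Urban, Undecided: 128×106/303 = 44.7789
  Rural, Support: 175×82/303 = 47.3597
  Rural, Oppose: 175×115/303 = 66.4191
  Rural, Undecided: 175×106/303 = 61.2211
Contributions (O − E)²/E:
  (28 − 34.6403)²/34.6403 = 1.2729
  (24 − 48.5809)²/48.5809 = 12.4374
  (76 − 44.7789)²/44.7789 = 21.7682
  (54 − 47.3597)²/47.3597 = 0.9310
  (91 − 66.4191)²/66.4191 = 9.0971
  (30 − 61.2211)²/61.2211 = 15.9219
χ² = 1.2729 + 12.4374 + 21.7682 + 0.9310 + 9.0971 + 15.9219 = 61.429

61.429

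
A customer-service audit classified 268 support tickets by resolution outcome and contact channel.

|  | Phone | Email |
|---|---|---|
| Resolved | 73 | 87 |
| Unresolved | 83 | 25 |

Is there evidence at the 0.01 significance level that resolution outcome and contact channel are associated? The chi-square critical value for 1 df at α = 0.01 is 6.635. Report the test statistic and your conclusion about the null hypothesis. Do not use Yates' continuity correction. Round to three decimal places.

Row totals: 160, 108. Column totals: 156, 112. Grand total N = 268.
Expected counts (row total × column total / N):
  Resolved, Phone: 160×156/268 = 93.1343
  Resolved, Email: 160×112/268 = 66.8657
  Unresolved, Phone: 108×156/268 = 62.8657
  Unresolved, Email: 108×112/268 = 45.1343
Contributions (O − E)²/E:
  (73 − 93.1343)²/93.1343 = 4.3527
  (87 − 66.8657)²/66.8657 = 6.0628
  (83 − 62.8657)²/62.8657 = 6.4485
  (25 − 45.1343)²/45.1343 = 8.9819
χ² = 4.3527 + 6.0628 + 6.4485 + 8.9819 = 25.846
df = (2−1)(2−1) = 1. Since 25.846 > 6.635, reject the null hypothesis of independence at α = 0.01.

25.846; reject H₀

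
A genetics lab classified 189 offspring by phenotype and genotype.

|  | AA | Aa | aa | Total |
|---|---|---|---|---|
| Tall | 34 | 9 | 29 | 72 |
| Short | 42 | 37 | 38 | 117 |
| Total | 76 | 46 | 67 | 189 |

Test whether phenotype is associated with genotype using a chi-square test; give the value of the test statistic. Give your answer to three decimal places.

Grand total N = 189.
Expected counts (row total × column total / N):
  Tall, AA: 72×76/189 = 28.9524
  Tall, Aa: 72×46/189 = 17.5238
  Tall, aa: 72×67/189 = 25.5238
  Short, AA: 117×76/189 = 47.0476
  Short, Aa: 117×46/189 = 28.4762
  Short, aa: 117×67/189 = 41.4762
Contributions (O − E)²/E:
  (34 − 28.9524)²/28.9524 = 0.8800
  (9 − 17.5238)²/17.5238 = 4.1461
  (29 − 25.5238)²/25.5238 = 0.4734
  (42 − 47.0476)²/47.0476 = 0.5415
  (37 − 28.4762)²/28.4762 = 2.5514
  (38 − 41.4762)²/41.4762 = 0.2913
χ² = 0.8800 + 4.1461 + 0.4734 + 0.5415 + 2.5514 + 0.2913 = 8.884

8.884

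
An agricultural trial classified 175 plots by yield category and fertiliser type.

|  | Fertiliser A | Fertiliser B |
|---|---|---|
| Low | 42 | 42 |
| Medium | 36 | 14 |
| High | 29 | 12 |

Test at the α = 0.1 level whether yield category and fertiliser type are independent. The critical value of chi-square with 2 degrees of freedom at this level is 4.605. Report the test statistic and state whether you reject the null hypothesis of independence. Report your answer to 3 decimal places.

Row totals: 84, 50, 41. Column totals: 107, 68. Grand total N = 175.
Expected counts (row total × column total / N):
  Low, Fertiliser A: 84×107/175 = 51.3600
  Low, Fertiliser B: 84×68/175 = 32.6400
  Medium, Fertiliser A: 50×107/175 = 30.5714
  Medium, Fertiliser B: 50×68/175 = 19.4286
  High, Fertiliser A: 41×107/175 = 25.0686
  High, Fertiliser B: 41×68/175 = 15.9314
Contributions (O − E)²/E:
  (42 − 51.3600)²/51.3600 = 1.7058
  (42 − 32.6400)²/32.6400 = 2.6841
  (36 − 30.5714)²/30.5714 = 0.9640
  (14 − 19.4286)²/19.4286 = 1.5168
  (29 − 25.0686)²/25.0686 = 0.6165
  (12 − 15.9314)²/15.9314 = 0.9702
χ² = 1.7058 + 2.6841 + 0.9640 + 1.5168 + 0.6165 + 0.9702 = 8.457
df = (3−1)(2−1) = 2. Since 8.457 > 4.605, reject the null hypothesis of independence at α = 0.1.

8.457; reject H₀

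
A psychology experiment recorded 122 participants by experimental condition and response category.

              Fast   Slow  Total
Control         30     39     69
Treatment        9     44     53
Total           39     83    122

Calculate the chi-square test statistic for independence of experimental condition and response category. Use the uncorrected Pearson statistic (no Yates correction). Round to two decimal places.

Grand total N = 122.
Expected counts (row total × column total / N):
  Control, Fast: 69×39/122 = 22.057
  Control, Slow: 69×83/122 = 46.943
  Treatment, Fast: 53×39/122 = 16.943
  Treatment, Slow: 53×83/122 = 36.057
Contributions (O − E)²/E:
  (30 − 22.057)²/22.057 = 2.8604
  (39 − 46.943)²/46.943 = 1.3440
  (9 − 16.943)²/16.943 = 3.7237
  (44 − 36.057)²/36.057 = 1.7498
χ² = 2.8604 + 1.3440 + 3.7237 + 1.7498 = 9.68

9.68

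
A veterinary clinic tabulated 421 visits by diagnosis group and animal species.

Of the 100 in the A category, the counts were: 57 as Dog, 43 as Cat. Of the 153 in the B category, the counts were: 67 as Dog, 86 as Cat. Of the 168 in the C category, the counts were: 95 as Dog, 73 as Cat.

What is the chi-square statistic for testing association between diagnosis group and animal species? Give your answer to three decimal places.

6.525

Row totals: 100, 153, 168. Column totals: 219, 202. Grand total N = 421.
Expected counts (row total × column total / N):
  A, Dog: 100×219/421 = 52.0190
  A, Cat: 100×202/421 = 47.9810
  B, Dog: 153×219/421 = 79.5891
  B, Cat: 153×202/421 = 73.4109
  C, Dog: 168×219/421 = 87.3919
  C, Cat: 168×202/421 = 80.6081
Contributions (O − E)²/E:
  (57 − 52.0190)²/52.0190 = 0.4769
  (43 − 47.9810)²/47.9810 = 0.5171
  (67 − 79.5891)²/79.5891 = 1.9913
  (86 − 73.4109)²/73.4109 = 2.1589
  (95 − 87.3919)²/87.3919 = 0.6623
  (73 − 80.6081)²/80.6081 = 0.7181
χ² = 0.4769 + 0.5171 + 1.9913 + 2.1589 + 0.6623 + 0.7181 = 6.525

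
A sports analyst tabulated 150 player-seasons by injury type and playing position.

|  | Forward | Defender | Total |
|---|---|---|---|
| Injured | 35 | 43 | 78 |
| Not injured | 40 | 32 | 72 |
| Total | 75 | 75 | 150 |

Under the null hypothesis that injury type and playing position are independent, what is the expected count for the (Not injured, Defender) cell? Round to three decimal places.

36.000

Row total (Not injured) = 72; column total (Defender) = 75; grand total N = 150.
Expected count = (row total × column total) / N = 72 × 75 / 150 = 36.000.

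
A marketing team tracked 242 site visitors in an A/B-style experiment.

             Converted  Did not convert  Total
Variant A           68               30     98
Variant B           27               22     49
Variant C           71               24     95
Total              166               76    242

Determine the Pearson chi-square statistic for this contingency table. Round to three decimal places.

Grand total N = 242.
Expected counts (row total × column total / N):
  Variant A, Converted: 98×166/242 = 67.2231
  Variant A, Did not convert: 98×76/242 = 30.7769
  Variant B, Converted: 49×166/242 = 33.6116
  Variant B, Did not convert: 49×76/242 = 15.3884
  Variant C, Converted: 95×166/242 = 65.1653
  Variant C, Did not convert: 95×76/242 = 29.8347
Contributions (O − E)²/E:
  (68 − 67.2231)²/67.2231 = 0.0090
  (30 − 30.7769)²/30.7769 = 0.0196
  (27 − 33.6116)²/33.6116 = 1.3005
  (22 − 15.3884)²/15.3884 = 2.8407
  (71 − 65.1653)²/65.1653 = 0.5224
  (24 − 29.8347)²/29.8347 = 1.1411
χ² = 0.0090 + 0.0196 + 1.3005 + 2.8407 + 0.5224 + 1.1411 = 5.833

5.833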